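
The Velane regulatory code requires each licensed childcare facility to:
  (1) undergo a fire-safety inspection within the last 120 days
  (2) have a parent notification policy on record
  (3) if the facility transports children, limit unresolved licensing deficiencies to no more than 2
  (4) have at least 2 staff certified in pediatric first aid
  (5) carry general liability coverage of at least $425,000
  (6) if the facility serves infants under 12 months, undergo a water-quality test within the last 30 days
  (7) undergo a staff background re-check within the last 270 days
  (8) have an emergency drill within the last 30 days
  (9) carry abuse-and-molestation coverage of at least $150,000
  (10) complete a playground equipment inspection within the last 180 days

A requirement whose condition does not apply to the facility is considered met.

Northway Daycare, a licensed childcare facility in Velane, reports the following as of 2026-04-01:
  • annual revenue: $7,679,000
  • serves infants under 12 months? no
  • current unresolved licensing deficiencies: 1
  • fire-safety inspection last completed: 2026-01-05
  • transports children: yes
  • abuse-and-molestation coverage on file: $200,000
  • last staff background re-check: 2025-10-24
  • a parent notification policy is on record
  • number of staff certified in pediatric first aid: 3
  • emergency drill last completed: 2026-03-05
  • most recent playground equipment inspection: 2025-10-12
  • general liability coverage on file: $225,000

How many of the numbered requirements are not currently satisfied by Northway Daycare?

1

1. fire-safety inspection 86 days ago vs limit 120 → met
2. parent notification policy present → met
3. condition 'transports children' holds; unresolved licensing deficiencies 1 ≤ 2 → met
4. staff certified in pediatric first aid 3 ≥ 2 → met
5. general liability coverage $225,000 < $425,000 → not met
6. condition 'serves infants under 12 months' does not hold → requirement n/a → met
7. staff background re-check 159 days ago vs limit 270 → met
8. emergency drill 27 days ago vs limit 30 → met
9. abuse-and-molestation coverage $200,000 ≥ $150,000 → met
10. playground equipment inspection 171 days ago vs limit 180 → met
Not met: 1 of 10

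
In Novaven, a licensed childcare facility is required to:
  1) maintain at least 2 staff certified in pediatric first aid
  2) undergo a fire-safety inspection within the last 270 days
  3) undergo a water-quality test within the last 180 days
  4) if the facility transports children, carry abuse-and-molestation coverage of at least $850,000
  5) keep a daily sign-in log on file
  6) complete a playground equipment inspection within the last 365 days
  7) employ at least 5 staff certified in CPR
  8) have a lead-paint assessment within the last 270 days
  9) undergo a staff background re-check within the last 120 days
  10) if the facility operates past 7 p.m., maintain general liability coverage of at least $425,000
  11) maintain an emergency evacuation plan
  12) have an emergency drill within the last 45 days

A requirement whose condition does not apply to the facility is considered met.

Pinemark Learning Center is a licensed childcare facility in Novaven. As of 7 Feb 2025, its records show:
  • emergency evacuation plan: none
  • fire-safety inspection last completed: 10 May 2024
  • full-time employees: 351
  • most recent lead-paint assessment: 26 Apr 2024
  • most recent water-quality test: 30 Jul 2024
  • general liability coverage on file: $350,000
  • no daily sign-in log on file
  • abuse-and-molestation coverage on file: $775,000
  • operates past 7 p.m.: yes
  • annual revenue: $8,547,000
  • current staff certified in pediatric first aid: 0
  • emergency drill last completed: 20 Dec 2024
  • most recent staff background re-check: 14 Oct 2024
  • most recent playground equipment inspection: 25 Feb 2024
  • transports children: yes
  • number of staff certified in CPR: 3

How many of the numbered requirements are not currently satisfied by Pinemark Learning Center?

10

1. staff certified in pediatric first aid 0 < 2 → not met
2. fire-safety inspection 273 days ago vs limit 270 → not met
3. water-quality test 192 days ago vs limit 180 → not met
4. condition 'transports children' holds; abuse-and-molestation coverage $775,000 < $850,000 → not met
5. daily sign-in log absent → not met
6. playground equipment inspection 348 days ago vs limit 365 → met
7. staff certified in CPR 3 < 5 → not met
8. lead-paint assessment 287 days ago vs limit 270 → not met
9. staff background re-check 116 days ago vs limit 120 → met
10. condition 'operates past 7 p.m.' holds; general liability coverage $350,000 < $425,000 → not met
11. emergency evacuation plan absent → not met
12. emergency drill 49 days ago vs limit 45 → not met
Not met: 10 of 12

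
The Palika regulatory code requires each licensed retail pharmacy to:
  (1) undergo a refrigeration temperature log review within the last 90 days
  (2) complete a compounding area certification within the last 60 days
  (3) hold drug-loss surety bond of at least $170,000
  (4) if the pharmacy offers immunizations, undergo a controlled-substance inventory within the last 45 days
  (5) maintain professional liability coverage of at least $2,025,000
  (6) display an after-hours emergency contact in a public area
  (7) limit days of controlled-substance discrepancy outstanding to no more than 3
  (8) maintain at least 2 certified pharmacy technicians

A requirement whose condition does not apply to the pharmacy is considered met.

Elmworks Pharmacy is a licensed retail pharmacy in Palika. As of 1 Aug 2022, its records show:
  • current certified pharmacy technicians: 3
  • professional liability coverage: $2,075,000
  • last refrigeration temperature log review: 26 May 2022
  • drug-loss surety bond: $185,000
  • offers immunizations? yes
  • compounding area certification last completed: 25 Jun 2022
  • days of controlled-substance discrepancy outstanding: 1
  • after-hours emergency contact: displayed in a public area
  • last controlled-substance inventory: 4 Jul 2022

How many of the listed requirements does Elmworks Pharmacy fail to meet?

1. refrigeration temperature log review 67 days ago vs limit 90 → met
2. compounding area certification 37 days ago vs limit 60 → met
3. drug-loss surety bond $185,000 ≥ $170,000 → met
4. condition 'offers immunizations' holds; controlled-substance inventory 28 days ago vs limit 45 → met
5. professional liability coverage $2,075,000 ≥ $2,025,000 → met
6. after-hours emergency contact present → met
7. days of controlled-substance discrepancy outstanding 1 ≤ 3 → met
8. certified pharmacy technicians 3 ≥ 2 → met
Not met: 0 of 8

0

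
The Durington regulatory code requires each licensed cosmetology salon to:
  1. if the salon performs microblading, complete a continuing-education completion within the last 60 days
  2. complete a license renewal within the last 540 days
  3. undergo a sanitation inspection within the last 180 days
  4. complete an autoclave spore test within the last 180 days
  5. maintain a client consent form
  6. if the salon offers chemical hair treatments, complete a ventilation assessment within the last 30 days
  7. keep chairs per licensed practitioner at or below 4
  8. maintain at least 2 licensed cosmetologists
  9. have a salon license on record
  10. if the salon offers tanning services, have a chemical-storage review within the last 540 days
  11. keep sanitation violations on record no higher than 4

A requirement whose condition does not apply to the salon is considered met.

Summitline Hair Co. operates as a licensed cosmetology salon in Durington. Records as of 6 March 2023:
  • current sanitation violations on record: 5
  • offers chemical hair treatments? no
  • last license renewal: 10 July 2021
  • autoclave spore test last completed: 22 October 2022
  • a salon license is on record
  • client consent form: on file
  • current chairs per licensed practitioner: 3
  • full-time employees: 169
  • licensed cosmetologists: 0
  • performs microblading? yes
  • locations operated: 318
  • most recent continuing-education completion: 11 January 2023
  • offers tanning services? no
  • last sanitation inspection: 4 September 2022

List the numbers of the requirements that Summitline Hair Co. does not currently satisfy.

2, 3, 8, 11

1. condition 'performs microblading' holds; continuing-education completion 54 days ago vs limit 60 → met
2. license renewal 604 days ago vs limit 540 → not met
3. sanitation inspection 183 days ago vs limit 180 → not met
4. autoclave spore test 135 days ago vs limit 180 → met
5. client consent form present → met
6. condition 'offers chemical hair treatments' does not hold → requirement n/a → met
7. chairs per licensed practitioner 3 ≤ 4 → met
8. licensed cosmetologists 0 < 2 → not met
9. salon license present → met
10. condition 'offers tanning services' does not hold → requirement n/a → met
11. sanitation violations on record 5 > 4 → not met
Not met: 2, 3, 8, 11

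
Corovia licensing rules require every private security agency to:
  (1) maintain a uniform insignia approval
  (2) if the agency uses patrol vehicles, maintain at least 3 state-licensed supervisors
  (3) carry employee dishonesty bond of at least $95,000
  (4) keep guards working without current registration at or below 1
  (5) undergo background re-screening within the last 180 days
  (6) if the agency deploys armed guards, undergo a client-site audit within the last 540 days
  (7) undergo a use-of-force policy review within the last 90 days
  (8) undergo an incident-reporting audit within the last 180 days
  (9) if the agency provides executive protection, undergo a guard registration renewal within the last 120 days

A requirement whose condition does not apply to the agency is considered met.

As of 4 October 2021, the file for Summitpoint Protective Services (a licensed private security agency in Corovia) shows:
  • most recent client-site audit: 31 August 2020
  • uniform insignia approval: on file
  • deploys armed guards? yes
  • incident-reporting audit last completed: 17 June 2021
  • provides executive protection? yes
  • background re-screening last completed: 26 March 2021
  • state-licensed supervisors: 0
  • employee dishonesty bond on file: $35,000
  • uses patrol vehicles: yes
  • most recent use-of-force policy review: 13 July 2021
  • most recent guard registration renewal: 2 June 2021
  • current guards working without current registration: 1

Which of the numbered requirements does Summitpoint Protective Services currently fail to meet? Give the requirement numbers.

1. uniform insignia approval present → met
2. condition 'uses patrol vehicles' holds; state-licensed supervisors 0 < 3 → not met
3. employee dishonesty bond $35,000 < $95,000 → not met
4. guards working without current registration 1 ≤ 1 → met
5. background re-screening 192 days ago vs limit 180 → not met
6. condition 'deploys armed guards' holds; client-site audit 399 days ago vs limit 540 → met
7. use-of-force policy review 83 days ago vs limit 90 → met
8. incident-reporting audit 109 days ago vs limit 180 → met
9. condition 'provides executive protection' holds; guard registration renewal 124 days ago vs limit 120 → not met
Not met: 2, 3, 5, 9

2, 3, 5, 9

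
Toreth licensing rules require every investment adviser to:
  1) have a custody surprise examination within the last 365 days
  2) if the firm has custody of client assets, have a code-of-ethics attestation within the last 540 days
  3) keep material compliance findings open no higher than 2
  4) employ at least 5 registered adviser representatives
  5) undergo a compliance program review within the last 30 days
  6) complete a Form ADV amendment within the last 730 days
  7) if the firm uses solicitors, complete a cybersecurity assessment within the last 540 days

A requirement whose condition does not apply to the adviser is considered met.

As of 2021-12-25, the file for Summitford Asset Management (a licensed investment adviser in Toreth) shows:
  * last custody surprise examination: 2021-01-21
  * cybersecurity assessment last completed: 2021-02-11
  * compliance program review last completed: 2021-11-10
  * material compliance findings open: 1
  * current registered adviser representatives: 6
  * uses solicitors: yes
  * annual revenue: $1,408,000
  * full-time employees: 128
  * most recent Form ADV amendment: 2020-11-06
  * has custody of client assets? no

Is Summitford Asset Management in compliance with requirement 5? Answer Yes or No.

No

5. compliance program review 45 days ago vs limit 30 → not met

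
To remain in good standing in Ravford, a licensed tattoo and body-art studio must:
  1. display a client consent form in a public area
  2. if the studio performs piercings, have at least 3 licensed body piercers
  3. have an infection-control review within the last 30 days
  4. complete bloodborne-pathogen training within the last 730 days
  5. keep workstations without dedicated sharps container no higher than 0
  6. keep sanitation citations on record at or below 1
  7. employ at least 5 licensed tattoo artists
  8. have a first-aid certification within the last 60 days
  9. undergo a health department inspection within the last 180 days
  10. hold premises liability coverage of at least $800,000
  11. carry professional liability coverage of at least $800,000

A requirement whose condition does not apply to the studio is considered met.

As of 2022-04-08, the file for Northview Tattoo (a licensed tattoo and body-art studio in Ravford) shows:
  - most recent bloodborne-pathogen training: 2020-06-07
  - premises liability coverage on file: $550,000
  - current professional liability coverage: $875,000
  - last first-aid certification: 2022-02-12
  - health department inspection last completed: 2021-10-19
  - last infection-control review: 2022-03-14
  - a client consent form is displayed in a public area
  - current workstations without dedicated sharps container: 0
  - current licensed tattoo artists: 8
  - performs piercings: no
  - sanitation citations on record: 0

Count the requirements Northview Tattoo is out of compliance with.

1

1. client consent form present → met
2. condition 'performs piercings' does not hold → requirement n/a → met
3. infection-control review 25 days ago vs limit 30 → met
4. bloodborne-pathogen training 670 days ago vs limit 730 → met
5. workstations without dedicated sharps container 0 ≤ 0 → met
6. sanitation citations on record 0 ≤ 1 → met
7. licensed tattoo artists 8 ≥ 5 → met
8. first-aid certification 55 days ago vs limit 60 → met
9. health department inspection 171 days ago vs limit 180 → met
10. premises liability coverage $550,000 < $800,000 → not met
11. professional liability coverage $875,000 ≥ $800,000 → met
Not met: 1 of 11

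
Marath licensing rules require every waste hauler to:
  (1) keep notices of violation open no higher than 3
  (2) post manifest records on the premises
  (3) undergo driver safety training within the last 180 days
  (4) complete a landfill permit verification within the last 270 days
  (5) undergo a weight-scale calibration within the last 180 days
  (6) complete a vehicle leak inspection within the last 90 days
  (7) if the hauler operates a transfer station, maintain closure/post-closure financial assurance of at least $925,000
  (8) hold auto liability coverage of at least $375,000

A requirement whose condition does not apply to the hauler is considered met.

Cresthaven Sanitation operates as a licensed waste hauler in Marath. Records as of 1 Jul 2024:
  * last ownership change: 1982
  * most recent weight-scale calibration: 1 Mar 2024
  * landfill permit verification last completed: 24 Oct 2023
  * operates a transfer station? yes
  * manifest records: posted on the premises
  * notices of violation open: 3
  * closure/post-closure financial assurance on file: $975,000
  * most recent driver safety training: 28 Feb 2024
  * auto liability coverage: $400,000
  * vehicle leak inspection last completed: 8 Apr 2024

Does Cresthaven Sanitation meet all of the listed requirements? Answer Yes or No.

Yes

1. notices of violation open 3 ≤ 3 → met
2. manifest records present → met
3. driver safety training 124 days ago vs limit 180 → met
4. landfill permit verification 251 days ago vs limit 270 → met
5. weight-scale calibration 122 days ago vs limit 180 → met
6. vehicle leak inspection 84 days ago vs limit 90 → met
7. condition 'operates a transfer station' holds; closure/post-closure financial assurance $975,000 ≥ $925,000 → met
8. auto liability coverage $400,000 ≥ $375,000 → met
All met.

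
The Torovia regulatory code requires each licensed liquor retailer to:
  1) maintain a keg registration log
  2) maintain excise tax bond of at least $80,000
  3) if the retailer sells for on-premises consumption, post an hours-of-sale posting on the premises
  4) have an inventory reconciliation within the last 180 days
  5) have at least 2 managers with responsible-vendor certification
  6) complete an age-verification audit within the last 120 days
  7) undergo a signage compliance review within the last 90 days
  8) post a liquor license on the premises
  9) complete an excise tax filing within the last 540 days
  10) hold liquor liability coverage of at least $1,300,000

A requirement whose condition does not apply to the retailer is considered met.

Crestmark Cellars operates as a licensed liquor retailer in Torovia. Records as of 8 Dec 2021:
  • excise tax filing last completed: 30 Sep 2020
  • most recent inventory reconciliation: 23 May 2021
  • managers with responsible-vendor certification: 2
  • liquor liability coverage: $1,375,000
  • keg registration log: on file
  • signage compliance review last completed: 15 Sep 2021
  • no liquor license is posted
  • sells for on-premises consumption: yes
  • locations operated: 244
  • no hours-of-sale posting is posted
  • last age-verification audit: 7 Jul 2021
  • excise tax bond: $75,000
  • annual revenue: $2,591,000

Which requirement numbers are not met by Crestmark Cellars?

2, 3, 4, 6, 8

1. keg registration log present → met
2. excise tax bond $75,000 < $80,000 → not met
3. condition 'sells for on-premises consumption' holds; hours-of-sale posting absent → not met
4. inventory reconciliation 199 days ago vs limit 180 → not met
5. managers with responsible-vendor certification 2 ≥ 2 → met
6. age-verification audit 154 days ago vs limit 120 → not met
7. signage compliance review 84 days ago vs limit 90 → met
8. liquor license absent → not met
9. excise tax filing 434 days ago vs limit 540 → met
10. liquor liability coverage $1,375,000 ≥ $1,300,000 → met
Not met: 2, 3, 4, 6, 8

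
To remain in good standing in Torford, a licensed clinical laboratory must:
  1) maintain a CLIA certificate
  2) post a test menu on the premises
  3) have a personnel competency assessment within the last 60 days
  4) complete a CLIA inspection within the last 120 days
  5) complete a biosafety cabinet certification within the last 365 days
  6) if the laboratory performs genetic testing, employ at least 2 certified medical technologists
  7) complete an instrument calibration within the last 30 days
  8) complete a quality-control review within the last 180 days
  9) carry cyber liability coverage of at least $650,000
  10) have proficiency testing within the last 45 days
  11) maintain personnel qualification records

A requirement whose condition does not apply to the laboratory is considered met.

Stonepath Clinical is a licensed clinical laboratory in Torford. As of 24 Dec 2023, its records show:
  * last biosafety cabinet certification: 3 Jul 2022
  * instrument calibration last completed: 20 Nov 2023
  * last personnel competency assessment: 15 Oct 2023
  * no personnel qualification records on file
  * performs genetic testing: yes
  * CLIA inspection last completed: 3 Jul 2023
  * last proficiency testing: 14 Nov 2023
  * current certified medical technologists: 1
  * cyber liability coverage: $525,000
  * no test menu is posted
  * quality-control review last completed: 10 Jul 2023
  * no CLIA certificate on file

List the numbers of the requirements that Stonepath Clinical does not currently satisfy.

1, 2, 3, 4, 5, 6, 7, 9, 11

1. CLIA certificate absent → not met
2. test menu absent → not met
3. personnel competency assessment 70 days ago vs limit 60 → not met
4. CLIA inspection 174 days ago vs limit 120 → not met
5. biosafety cabinet certification 539 days ago vs limit 365 → not met
6. condition 'performs genetic testing' holds; certified medical technologists 1 < 2 → not met
7. instrument calibration 34 days ago vs limit 30 → not met
8. quality-control review 167 days ago vs limit 180 → met
9. cyber liability coverage $525,000 < $650,000 → not met
10. proficiency testing 40 days ago vs limit 45 → met
11. personnel qualification records absent → not met
Not met: 1, 2, 3, 4, 5, 6, 7, 9, 11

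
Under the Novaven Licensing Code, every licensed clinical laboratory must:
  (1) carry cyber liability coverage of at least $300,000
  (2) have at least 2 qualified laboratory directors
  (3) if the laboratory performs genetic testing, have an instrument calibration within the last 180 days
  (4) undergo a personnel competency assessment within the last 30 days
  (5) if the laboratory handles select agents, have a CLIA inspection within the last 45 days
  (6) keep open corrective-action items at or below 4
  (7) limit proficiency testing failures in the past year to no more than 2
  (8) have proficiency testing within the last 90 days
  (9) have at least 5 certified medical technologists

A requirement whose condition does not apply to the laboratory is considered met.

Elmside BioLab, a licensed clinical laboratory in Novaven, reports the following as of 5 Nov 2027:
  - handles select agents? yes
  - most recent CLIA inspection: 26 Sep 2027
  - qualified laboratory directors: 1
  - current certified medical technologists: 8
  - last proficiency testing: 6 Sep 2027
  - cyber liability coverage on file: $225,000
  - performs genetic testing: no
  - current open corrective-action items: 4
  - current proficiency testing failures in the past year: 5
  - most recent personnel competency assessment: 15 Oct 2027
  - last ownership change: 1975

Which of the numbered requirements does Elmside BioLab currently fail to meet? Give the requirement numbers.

1. cyber liability coverage $225,000 < $300,000 → not met
2. qualified laboratory directors 1 < 2 → not met
3. condition 'performs genetic testing' does not hold → requirement n/a → met
4. personnel competency assessment 21 days ago vs limit 30 → met
5. condition 'handles select agents' holds; CLIA inspection 40 days ago vs limit 45 → met
6. open corrective-action items 4 ≤ 4 → met
7. proficiency testing failures in the past year 5 > 2 → not met
8. proficiency testing 60 days ago vs limit 90 → met
9. certified medical technologists 8 ≥ 5 → met
Not met: 1, 2, 7

1, 2, 7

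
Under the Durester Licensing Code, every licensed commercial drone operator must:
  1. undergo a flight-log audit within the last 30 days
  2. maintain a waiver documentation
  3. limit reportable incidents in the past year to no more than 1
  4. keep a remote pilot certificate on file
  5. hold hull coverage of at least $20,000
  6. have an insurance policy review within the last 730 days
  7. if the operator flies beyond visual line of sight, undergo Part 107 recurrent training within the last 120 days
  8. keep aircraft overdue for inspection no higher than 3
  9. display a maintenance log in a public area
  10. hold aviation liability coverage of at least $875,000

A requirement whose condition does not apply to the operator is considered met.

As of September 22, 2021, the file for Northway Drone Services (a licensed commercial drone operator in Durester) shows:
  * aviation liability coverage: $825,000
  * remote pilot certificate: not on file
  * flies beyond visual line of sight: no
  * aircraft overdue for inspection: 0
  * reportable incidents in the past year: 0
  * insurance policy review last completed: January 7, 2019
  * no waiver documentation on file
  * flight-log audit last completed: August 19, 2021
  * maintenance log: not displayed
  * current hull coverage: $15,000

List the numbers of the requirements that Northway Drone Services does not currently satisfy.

1, 2, 4, 5, 6, 9, 10

1. flight-log audit 34 days ago vs limit 30 → not met
2. waiver documentation absent → not met
3. reportable incidents in the past year 0 ≤ 1 → met
4. remote pilot certificate absent → not met
5. hull coverage $15,000 < $20,000 → not met
6. insurance policy review 989 days ago vs limit 730 → not met
7. condition 'flies beyond visual line of sight' does not hold → requirement n/a → met
8. aircraft overdue for inspection 0 ≤ 3 → met
9. maintenance log absent → not met
10. aviation liability coverage $825,000 < $875,000 → not met
Not met: 1, 2, 4, 5, 6, 9, 10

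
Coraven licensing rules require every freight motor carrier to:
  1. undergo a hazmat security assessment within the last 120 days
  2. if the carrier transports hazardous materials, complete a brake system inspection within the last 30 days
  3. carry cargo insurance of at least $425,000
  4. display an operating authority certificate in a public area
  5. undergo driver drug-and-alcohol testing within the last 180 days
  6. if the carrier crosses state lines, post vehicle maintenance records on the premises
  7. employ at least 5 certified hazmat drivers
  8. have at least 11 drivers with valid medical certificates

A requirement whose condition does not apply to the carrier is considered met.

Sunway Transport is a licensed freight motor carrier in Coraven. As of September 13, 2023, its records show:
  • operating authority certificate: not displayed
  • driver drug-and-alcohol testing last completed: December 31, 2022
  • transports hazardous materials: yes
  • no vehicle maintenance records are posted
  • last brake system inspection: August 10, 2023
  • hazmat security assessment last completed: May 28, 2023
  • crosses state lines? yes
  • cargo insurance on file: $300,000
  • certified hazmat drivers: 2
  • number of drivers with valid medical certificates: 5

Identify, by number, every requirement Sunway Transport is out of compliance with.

2, 3, 4, 5, 6, 7, 8

1. hazmat security assessment 108 days ago vs limit 120 → met
2. condition 'transports hazardous materials' holds; brake system inspection 34 days ago vs limit 30 → not met
3. cargo insurance $300,000 < $425,000 → not met
4. operating authority certificate absent → not met
5. driver drug-and-alcohol testing 256 days ago vs limit 180 → not met
6. condition 'crosses state lines' holds; vehicle maintenance records absent → not met
7. certified hazmat drivers 2 < 5 → not met
8. drivers with valid medical certificates 5 < 11 → not met
Not met: 2, 3, 4, 5, 6, 7, 8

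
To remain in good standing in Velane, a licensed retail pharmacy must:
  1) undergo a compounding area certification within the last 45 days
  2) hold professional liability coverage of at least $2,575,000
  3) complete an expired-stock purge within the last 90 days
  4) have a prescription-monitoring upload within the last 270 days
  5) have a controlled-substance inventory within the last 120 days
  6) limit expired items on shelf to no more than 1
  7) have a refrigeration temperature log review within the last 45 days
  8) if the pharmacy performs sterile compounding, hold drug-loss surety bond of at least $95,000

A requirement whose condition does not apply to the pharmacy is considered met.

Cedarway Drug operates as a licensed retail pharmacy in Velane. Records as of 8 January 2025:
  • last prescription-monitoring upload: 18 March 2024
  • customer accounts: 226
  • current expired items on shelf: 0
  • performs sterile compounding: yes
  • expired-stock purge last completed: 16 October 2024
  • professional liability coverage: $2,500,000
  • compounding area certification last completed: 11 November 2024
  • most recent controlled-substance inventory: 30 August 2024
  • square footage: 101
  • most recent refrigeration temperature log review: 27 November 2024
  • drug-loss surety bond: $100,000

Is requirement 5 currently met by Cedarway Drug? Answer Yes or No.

5. controlled-substance inventory 131 days ago vs limit 120 → not met

No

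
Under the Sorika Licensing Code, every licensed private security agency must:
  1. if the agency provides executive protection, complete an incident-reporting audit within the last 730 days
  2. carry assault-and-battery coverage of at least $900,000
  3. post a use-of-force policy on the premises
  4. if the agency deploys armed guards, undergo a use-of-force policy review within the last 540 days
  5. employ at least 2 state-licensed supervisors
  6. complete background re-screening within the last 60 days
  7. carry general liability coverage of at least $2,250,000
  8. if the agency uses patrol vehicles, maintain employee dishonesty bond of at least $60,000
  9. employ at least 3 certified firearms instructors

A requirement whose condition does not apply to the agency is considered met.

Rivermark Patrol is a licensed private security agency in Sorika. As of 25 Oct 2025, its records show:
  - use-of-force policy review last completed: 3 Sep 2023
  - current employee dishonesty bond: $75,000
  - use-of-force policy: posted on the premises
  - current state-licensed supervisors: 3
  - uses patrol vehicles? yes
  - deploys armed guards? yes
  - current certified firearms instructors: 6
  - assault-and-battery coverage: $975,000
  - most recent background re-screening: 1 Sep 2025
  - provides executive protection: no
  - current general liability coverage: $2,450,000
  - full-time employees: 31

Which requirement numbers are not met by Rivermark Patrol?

4

1. condition 'provides executive protection' does not hold → requirement n/a → met
2. assault-and-battery coverage $975,000 ≥ $900,000 → met
3. use-of-force policy present → met
4. condition 'deploys armed guards' holds; use-of-force policy review 783 days ago vs limit 540 → not met
5. state-licensed supervisors 3 ≥ 2 → met
6. background re-screening 54 days ago vs limit 60 → met
7. general liability coverage $2,450,000 ≥ $2,250,000 → met
8. condition 'uses patrol vehicles' holds; employee dishonesty bond $75,000 ≥ $60,000 → met
9. certified firearms instructors 6 ≥ 3 → met
Not met: 4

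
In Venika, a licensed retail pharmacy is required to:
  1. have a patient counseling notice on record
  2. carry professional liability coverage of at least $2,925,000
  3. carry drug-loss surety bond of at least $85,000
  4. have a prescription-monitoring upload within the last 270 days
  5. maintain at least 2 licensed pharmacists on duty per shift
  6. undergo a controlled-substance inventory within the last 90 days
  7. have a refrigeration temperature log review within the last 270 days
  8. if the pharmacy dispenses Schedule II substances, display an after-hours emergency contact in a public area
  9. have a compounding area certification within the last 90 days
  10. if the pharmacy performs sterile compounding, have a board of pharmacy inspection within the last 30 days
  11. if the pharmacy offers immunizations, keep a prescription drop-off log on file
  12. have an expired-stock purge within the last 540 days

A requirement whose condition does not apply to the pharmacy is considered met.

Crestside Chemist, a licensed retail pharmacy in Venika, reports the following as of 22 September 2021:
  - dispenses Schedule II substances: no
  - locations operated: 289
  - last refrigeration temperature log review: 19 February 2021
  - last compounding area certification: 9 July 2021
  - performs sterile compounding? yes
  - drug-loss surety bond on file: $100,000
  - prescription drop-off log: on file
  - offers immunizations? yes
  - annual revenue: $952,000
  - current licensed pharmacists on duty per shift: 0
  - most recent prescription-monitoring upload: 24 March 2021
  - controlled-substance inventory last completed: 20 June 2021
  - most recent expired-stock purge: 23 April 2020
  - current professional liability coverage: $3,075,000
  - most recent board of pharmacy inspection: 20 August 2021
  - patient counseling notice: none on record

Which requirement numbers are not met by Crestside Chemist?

1. patient counseling notice absent → not met
2. professional liability coverage $3,075,000 ≥ $2,925,000 → met
3. drug-loss surety bond $100,000 ≥ $85,000 → met
4. prescription-monitoring upload 182 days ago vs limit 270 → met
5. licensed pharmacists on duty per shift 0 < 2 → not met
6. controlled-substance inventory 94 days ago vs limit 90 → not met
7. refrigeration temperature log review 215 days ago vs limit 270 → met
8. condition 'dispenses Schedule II substances' does not hold → requirement n/a → met
9. compounding area certification 75 days ago vs limit 90 → met
10. condition 'performs sterile compounding' holds; board of pharmacy inspection 33 days ago vs limit 30 → not met
11. condition 'offers immunizations' holds; prescription drop-off log present → met
12. expired-stock purge 517 days ago vs limit 540 → met
Not met: 1, 5, 6, 10

1, 5, 6, 10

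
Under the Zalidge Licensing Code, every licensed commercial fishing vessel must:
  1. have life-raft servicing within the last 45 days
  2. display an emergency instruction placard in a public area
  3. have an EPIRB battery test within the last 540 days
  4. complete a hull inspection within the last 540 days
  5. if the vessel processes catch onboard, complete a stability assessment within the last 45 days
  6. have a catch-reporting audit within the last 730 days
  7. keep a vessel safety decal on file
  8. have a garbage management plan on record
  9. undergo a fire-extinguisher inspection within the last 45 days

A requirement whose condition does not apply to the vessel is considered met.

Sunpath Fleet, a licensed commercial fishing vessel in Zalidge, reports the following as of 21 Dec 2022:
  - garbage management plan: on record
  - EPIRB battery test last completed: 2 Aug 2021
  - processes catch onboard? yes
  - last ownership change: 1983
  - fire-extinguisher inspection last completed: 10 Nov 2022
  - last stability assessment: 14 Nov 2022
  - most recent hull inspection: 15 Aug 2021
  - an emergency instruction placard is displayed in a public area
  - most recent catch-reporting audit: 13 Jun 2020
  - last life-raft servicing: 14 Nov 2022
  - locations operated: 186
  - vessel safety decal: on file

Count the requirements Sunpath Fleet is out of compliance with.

1. life-raft servicing 37 days ago vs limit 45 → met
2. emergency instruction placard present → met
3. EPIRB battery test 506 days ago vs limit 540 → met
4. hull inspection 493 days ago vs limit 540 → met
5. condition 'processes catch onboard' holds; stability assessment 37 days ago vs limit 45 → met
6. catch-reporting audit 921 days ago vs limit 730 → not met
7. vessel safety decal present → met
8. garbage management plan present → met
9. fire-extinguisher inspection 41 days ago vs limit 45 → met
Not met: 1 of 9

1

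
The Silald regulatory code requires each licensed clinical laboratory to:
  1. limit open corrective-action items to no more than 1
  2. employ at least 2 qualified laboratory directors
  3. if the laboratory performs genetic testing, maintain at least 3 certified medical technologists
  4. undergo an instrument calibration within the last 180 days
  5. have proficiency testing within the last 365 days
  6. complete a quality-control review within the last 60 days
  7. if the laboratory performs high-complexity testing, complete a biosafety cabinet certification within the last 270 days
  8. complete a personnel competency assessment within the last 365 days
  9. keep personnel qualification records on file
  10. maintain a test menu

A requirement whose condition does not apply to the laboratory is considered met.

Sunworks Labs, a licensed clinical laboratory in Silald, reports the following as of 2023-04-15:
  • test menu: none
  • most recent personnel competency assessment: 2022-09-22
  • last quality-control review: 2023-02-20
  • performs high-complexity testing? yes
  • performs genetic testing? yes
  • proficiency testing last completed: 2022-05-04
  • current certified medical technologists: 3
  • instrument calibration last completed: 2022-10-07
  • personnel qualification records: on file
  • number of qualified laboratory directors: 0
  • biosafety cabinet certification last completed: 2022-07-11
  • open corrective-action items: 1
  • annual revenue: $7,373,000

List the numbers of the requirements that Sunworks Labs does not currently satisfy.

2, 4, 7, 10

1. open corrective-action items 1 ≤ 1 → met
2. qualified laboratory directors 0 < 2 → not met
3. condition 'performs genetic testing' holds; certified medical technologists 3 ≥ 3 → met
4. instrument calibration 190 days ago vs limit 180 → not met
5. proficiency testing 346 days ago vs limit 365 → met
6. quality-control review 54 days ago vs limit 60 → met
7. condition 'performs high-complexity testing' holds; biosafety cabinet certification 278 days ago vs limit 270 → not met
8. personnel competency assessment 205 days ago vs limit 365 → met
9. personnel qualification records present → met
10. test menu absent → not met
Not met: 2, 4, 7, 10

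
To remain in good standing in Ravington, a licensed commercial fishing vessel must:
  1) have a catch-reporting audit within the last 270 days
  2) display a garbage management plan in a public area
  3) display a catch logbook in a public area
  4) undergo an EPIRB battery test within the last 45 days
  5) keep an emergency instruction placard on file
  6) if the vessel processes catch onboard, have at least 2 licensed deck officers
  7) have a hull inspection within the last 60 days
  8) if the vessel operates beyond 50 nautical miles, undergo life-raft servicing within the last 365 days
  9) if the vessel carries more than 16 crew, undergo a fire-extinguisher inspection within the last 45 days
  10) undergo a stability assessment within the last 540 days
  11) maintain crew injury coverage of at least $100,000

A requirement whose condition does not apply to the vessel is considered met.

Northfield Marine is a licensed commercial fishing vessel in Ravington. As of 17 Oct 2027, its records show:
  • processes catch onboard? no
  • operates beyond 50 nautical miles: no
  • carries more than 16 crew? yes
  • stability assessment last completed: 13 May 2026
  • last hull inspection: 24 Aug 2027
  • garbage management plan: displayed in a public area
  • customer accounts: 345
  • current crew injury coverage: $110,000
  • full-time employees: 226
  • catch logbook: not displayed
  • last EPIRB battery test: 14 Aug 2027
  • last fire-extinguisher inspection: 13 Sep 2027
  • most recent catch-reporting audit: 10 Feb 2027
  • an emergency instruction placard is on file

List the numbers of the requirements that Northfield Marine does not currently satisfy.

1. catch-reporting audit 249 days ago vs limit 270 → met
2. garbage management plan present → met
3. catch logbook absent → not met
4. EPIRB battery test 64 days ago vs limit 45 → not met
5. emergency instruction placard present → met
6. condition 'processes catch onboard' does not hold → requirement n/a → met
7. hull inspection 54 days ago vs limit 60 → met
8. condition 'operates beyond 50 nautical miles' does not hold → requirement n/a → met
9. condition 'carries more than 16 crew' holds; fire-extinguisher inspection 34 days ago vs limit 45 → met
10. stability assessment 522 days ago vs limit 540 → met
11. crew injury coverage $110,000 ≥ $100,000 → met
Not met: 3, 4

3, 4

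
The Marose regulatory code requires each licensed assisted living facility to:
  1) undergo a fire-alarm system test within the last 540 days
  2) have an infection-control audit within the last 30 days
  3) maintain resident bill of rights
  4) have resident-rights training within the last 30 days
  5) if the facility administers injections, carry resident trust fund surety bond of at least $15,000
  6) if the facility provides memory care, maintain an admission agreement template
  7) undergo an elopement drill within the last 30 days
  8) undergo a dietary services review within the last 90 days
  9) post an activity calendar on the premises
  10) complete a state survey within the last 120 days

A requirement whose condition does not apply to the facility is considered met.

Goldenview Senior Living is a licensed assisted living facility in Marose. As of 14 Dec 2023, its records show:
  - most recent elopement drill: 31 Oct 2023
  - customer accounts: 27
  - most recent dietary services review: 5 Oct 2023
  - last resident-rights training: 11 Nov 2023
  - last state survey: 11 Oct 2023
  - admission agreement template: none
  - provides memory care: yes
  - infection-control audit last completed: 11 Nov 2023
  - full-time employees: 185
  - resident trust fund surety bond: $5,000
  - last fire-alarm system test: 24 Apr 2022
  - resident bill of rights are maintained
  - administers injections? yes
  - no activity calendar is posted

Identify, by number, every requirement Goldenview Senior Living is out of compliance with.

1, 2, 4, 5, 6, 7, 9

1. fire-alarm system test 599 days ago vs limit 540 → not met
2. infection-control audit 33 days ago vs limit 30 → not met
3. resident bill of rights present → met
4. resident-rights training 33 days ago vs limit 30 → not met
5. condition 'administers injections' holds; resident trust fund surety bond $5,000 < $15,000 → not met
6. condition 'provides memory care' holds; admission agreement template absent → not met
7. elopement drill 44 days ago vs limit 30 → not met
8. dietary services review 70 days ago vs limit 90 → met
9. activity calendar absent → not met
10. state survey 64 days ago vs limit 120 → met
Not met: 1, 2, 4, 5, 6, 7, 9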